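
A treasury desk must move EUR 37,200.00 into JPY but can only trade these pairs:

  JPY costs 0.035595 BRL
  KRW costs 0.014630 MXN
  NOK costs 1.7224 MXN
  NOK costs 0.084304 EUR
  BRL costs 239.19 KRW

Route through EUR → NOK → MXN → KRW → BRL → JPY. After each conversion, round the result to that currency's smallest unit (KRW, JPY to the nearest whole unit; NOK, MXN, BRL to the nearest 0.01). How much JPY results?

JPY 6,101,722

EUR 37,200.00 ÷ 0.084304 = NOK 441,260.20
NOK 441,260.20 × 1.7224 = MXN 760,026.57
MXN 760,026.57 ÷ 0.014630 = KRW 51,949,868
KRW 51,949,868 ÷ 239.19 = BRL 217,190.80
BRL 217,190.80 ÷ 0.035595 = JPY 6,101,722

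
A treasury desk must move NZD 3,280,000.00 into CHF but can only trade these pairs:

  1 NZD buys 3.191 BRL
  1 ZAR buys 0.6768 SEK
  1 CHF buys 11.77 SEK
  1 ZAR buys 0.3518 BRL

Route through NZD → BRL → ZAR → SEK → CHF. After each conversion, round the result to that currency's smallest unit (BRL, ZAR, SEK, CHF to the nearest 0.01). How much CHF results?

NZD 3,280,000.00 × 3.191 = BRL 10,466,480.00
BRL 10,466,480.00 ÷ 0.3518 = ZAR 29,751,222.29
ZAR 29,751,222.29 × 0.6768 = SEK 20,135,627.25
SEK 20,135,627.25 ÷ 11.77 = CHF 1,710,758.47

CHF 1,710,758.47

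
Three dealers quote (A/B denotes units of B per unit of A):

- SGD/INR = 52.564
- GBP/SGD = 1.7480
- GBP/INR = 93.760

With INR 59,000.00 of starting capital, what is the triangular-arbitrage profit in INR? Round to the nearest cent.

Profitable loop is INR → SGD → GBP → INR:
INR 59,000.00 ÷ 52.564 = SGD 1,122.44
SGD 1,122.44 ÷ 1.7480 = GBP 642.13
GBP 642.13 × 93.760 = INR 60,206.00
Profit = INR 60,206.00 − INR 59,000.00

Profit: INR 1,206.00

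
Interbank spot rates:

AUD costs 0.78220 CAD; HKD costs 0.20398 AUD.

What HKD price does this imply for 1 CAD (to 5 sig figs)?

1 CAD ÷ 0.78220 = 1.27845 AUD
1.27845 AUD ÷ 0.20398 = 6.2675 HKD

CAD/HKD = 6.2675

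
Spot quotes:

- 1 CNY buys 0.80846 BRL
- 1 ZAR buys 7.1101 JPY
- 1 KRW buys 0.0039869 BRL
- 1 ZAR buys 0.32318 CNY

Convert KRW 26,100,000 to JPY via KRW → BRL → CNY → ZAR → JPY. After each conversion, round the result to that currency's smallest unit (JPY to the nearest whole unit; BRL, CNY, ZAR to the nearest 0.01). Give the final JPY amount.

KRW 26,100,000 × 0.0039869 = BRL 104,058.09
BRL 104,058.09 ÷ 0.80846 = CNY 128,711.49
CNY 128,711.49 ÷ 0.32318 = ZAR 398,265.64
ZAR 398,265.64 × 7.1101 = JPY 2,831,709

JPY 2,831,709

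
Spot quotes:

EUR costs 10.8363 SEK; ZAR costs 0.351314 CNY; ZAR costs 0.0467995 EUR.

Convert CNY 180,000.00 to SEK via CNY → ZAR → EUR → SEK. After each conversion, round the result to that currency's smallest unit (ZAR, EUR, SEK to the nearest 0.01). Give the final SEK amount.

CNY 180,000.00 ÷ 0.351314 = ZAR 512,362.16
ZAR 512,362.16 × 0.0467995 = EUR 23,978.29
EUR 23,978.29 × 10.8363 = SEK 259,835.94

SEK 259,835.94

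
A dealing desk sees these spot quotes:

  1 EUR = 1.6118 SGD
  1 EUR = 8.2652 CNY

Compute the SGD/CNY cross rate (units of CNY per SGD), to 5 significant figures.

SGD/CNY = 5.1279

1 SGD ÷ 1.6118 = 0.620424 EUR
0.620424 EUR × 8.2652 = 5.12793 CNY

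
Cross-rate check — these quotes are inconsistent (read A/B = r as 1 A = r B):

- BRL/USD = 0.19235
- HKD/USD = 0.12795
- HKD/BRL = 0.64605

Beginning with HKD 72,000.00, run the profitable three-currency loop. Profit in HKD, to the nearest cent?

Profit: HKD 2,133.49

Profitable loop is HKD → USD → BRL → HKD:
HKD 72,000.00 × 0.12795 = USD 9,212.40
USD 9,212.40 ÷ 0.19235 = BRL 47,893.94
BRL 47,893.94 ÷ 0.64605 = HKD 74,133.49
Profit = HKD 74,133.49 − HKD 72,000.00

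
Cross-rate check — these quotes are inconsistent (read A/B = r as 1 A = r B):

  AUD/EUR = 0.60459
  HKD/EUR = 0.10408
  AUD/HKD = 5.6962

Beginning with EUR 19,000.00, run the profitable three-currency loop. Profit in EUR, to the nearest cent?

Profitable loop is EUR → HKD → AUD → EUR:
EUR 19,000.00 ÷ 0.10408 = HKD 182,551.88
HKD 182,551.88 ÷ 5.6962 = AUD 32,048.01
AUD 32,048.01 × 0.60459 = EUR 19,375.91
Profit = EUR 19,375.91 − EUR 19,000.00

Profit: EUR 375.91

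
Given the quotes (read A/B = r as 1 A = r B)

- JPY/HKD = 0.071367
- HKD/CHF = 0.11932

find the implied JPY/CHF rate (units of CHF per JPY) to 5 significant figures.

JPY/CHF = 0.0085155

1 JPY × 0.071367 = 0.071367 HKD
0.071367 HKD × 0.11932 = 0.00851551 CHF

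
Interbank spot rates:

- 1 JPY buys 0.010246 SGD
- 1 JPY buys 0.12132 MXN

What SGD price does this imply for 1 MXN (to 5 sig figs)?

MXN/SGD = 0.084454

1 MXN ÷ 0.12132 = 8.24266 JPY
8.24266 JPY × 0.010246 = 0.0844543 SGD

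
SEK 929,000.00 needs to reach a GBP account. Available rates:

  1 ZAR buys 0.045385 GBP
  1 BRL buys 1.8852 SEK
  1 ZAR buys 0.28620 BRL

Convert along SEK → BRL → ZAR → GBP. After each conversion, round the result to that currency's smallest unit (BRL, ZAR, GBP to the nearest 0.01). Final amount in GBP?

SEK 929,000.00 ÷ 1.8852 = BRL 492,785.91
BRL 492,785.91 ÷ 0.28620 = ZAR 1,721,823.58
ZAR 1,721,823.58 × 0.045385 = GBP 78,144.96

GBP 78,144.96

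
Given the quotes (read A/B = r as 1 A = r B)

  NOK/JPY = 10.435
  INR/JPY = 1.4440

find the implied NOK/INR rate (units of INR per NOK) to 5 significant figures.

NOK/INR = 7.2265

1 NOK × 10.435 = 10.435 JPY
10.435 JPY ÷ 1.4440 = 7.22645 INR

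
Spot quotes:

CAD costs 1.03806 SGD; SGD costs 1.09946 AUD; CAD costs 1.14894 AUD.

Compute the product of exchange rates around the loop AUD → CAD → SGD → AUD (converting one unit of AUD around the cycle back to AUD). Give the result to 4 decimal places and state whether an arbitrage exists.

Around AUD → CAD → SGD → AUD: 1 ÷ 1.14894 × 1.03806 × 1.09946 = 0.993355
Product < 1; profitable direction is AUD → SGD → CAD → AUD.

0.9934 (arbitrage exists)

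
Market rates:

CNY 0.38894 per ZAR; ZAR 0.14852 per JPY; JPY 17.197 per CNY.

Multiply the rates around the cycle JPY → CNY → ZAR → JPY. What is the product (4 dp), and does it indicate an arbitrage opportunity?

Around JPY → CNY → ZAR → JPY: 1 ÷ 17.197 ÷ 0.38894 ÷ 0.14852 = 1.006653
Product > 1; profitable direction is JPY → CNY → ZAR → JPY.

1.0067 (arbitrage exists)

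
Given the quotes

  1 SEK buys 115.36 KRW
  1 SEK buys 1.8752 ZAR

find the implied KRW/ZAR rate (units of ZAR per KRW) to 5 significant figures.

1 KRW ÷ 115.36 = 0.00866852 SEK
0.00866852 SEK × 1.8752 = 0.0162552 ZAR

KRW/ZAR = 0.016255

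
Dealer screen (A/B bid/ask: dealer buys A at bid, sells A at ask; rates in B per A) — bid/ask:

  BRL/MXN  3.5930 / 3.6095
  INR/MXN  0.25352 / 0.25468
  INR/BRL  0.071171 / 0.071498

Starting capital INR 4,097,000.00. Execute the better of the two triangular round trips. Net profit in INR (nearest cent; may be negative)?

Best loop INR → BRL → MXN → INR:
INR 4,097,000.00 × 0.071171 (sell INR at bid) = BRL 291,587.59
BRL 291,587.59 × 3.5930 (sell BRL at bid) = MXN 1,047,674.20
MXN 1,047,674.20 ÷ 0.25468 (buy INR at ask) = INR 4,113,688.55

Net profit: INR 16,688.55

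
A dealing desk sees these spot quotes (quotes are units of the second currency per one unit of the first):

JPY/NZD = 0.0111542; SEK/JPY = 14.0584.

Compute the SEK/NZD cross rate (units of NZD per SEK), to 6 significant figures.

SEK/NZD = 0.156810

1 SEK × 14.0584 = 14.0584 JPY
14.0584 JPY × 0.0111542 = 0.15681 NZD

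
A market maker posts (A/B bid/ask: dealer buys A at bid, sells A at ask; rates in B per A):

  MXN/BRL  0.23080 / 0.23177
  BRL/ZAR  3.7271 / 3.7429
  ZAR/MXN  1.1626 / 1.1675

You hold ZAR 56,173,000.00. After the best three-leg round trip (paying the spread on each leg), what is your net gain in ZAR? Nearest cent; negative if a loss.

Net profit: ZAR 4,807.68

Best loop ZAR → MXN → BRL → ZAR:
ZAR 56,173,000.00 × 1.1626 (sell ZAR at bid) = MXN 65,306,729.80
MXN 65,306,729.80 × 0.23080 (sell MXN at bid) = BRL 15,072,793.24
BRL 15,072,793.24 × 3.7271 (sell BRL at bid) = ZAR 56,177,807.68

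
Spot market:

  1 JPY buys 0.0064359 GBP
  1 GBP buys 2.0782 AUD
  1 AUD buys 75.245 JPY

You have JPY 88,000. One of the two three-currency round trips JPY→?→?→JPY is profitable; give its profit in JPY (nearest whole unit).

Profit: JPY 564

Profitable loop is JPY → GBP → AUD → JPY:
JPY 88,000 × 0.0064359 = GBP 566.36
GBP 566.36 × 2.0782 = AUD 1,177.01
AUD 1,177.01 × 75.245 = JPY 88,564
Profit = JPY 88,564 − JPY 88,000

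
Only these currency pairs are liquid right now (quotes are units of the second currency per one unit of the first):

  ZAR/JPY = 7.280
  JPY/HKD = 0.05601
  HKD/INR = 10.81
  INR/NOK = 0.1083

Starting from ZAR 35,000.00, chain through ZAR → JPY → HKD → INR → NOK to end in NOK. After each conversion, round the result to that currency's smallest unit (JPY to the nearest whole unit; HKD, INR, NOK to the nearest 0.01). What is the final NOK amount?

NOK 16,707.80

ZAR 35,000.00 × 7.280 = JPY 254,800
JPY 254,800 × 0.05601 = HKD 14,271.35
HKD 14,271.35 × 10.81 = INR 154,273.29
INR 154,273.29 × 0.1083 = NOK 16,707.80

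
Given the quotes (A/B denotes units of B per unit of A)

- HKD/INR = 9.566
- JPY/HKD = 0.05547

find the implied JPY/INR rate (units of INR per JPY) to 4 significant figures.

JPY/INR = 0.5306

1 JPY × 0.05547 = 0.05547 HKD
0.05547 HKD × 9.566 = 0.530626 INR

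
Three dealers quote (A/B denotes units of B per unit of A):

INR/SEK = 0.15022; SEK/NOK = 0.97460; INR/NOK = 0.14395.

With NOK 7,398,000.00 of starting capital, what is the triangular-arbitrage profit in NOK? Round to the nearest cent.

Profit: NOK 126,139.21

Profitable loop is NOK → INR → SEK → NOK:
NOK 7,398,000.00 ÷ 0.14395 = INR 51,392,844.74
INR 51,392,844.74 × 0.15022 = SEK 7,720,233.14
SEK 7,720,233.14 × 0.97460 = NOK 7,524,139.21
Profit = NOK 7,524,139.21 − NOK 7,398,000.00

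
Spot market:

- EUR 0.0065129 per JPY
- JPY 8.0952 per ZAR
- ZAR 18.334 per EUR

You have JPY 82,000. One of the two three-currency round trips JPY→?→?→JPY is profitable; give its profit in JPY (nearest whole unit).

Profit: JPY 2,831

Profitable loop is JPY → ZAR → EUR → JPY:
JPY 82,000 ÷ 8.0952 = ZAR 10,129.46
ZAR 10,129.46 ÷ 18.334 = EUR 552.50
EUR 552.50 ÷ 0.0065129 = JPY 84,831
Profit = JPY 84,831 − JPY 82,000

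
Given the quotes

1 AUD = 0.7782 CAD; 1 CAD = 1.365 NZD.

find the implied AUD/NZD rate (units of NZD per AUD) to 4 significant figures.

AUD/NZD = 1.062

1 AUD × 0.7782 = 0.7782 CAD
0.7782 CAD × 1.365 = 1.06224 NZD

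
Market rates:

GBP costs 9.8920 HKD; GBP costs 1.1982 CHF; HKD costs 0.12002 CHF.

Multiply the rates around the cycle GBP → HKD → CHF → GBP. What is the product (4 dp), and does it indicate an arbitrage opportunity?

Around GBP → HKD → CHF → GBP: 1 × 9.8920 × 0.12002 ÷ 1.1982 = 0.990851
Product < 1; profitable direction is GBP → CHF → HKD → GBP.

0.9909 (arbitrage exists)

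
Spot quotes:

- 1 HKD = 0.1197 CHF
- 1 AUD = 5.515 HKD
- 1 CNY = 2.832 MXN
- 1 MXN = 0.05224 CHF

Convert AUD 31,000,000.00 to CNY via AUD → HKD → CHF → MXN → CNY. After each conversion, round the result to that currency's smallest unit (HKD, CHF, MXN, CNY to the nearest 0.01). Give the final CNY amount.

AUD 31,000,000.00 × 5.515 = HKD 170,965,000.00
HKD 170,965,000.00 × 0.1197 = CHF 20,464,510.50
CHF 20,464,510.50 ÷ 0.05224 = MXN 391,740,246.94
MXN 391,740,246.94 ÷ 2.832 = CNY 138,326,358.38

CNY 138,326,358.38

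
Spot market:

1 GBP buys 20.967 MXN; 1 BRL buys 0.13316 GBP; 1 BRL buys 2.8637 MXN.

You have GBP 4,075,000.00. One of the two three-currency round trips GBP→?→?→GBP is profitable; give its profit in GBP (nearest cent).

Profitable loop is GBP → BRL → MXN → GBP:
GBP 4,075,000.00 ÷ 0.13316 = BRL 30,602,282.97
BRL 30,602,282.97 × 2.8637 = MXN 87,635,757.74
MXN 87,635,757.74 ÷ 20.967 = GBP 4,179,699.42
Profit = GBP 4,179,699.42 − GBP 4,075,000.00

Profit: GBP 104,699.42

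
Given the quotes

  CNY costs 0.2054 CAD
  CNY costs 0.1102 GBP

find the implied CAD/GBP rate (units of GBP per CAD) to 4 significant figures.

CAD/GBP = 0.5365

1 CAD ÷ 0.2054 = 4.86855 CNY
4.86855 CNY × 0.1102 = 0.536514 GBP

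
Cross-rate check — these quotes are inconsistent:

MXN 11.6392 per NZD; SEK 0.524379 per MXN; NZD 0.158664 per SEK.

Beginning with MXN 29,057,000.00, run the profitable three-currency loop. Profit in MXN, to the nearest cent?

Profit: MXN 948,713.11

Profitable loop is MXN → NZD → SEK → MXN:
MXN 29,057,000.00 ÷ 11.6392 = NZD 2,496,477.42
NZD 2,496,477.42 ÷ 0.158664 = SEK 15,734,365.84
SEK 15,734,365.84 ÷ 0.524379 = MXN 30,005,713.11
Profit = MXN 30,005,713.11 − MXN 29,057,000.00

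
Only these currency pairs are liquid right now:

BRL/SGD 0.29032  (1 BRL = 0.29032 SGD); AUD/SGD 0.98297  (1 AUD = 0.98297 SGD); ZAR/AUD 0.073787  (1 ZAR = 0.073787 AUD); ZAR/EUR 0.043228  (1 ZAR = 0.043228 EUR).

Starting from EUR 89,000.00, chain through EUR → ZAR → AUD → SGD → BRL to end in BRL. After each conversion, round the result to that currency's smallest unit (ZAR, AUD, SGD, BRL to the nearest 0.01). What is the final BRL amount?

BRL 514,360.98

EUR 89,000.00 ÷ 0.043228 = ZAR 2,058,850.74
ZAR 2,058,850.74 × 0.073787 = AUD 151,916.42
AUD 151,916.42 × 0.98297 = SGD 149,329.28
SGD 149,329.28 ÷ 0.29032 = BRL 514,360.98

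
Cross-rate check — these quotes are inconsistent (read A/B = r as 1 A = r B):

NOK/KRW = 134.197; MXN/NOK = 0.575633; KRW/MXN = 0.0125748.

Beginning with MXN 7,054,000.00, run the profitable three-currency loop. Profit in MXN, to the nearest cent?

Profit: MXN 207,826.67

Profitable loop is MXN → KRW → NOK → MXN:
MXN 7,054,000.00 ÷ 0.0125748 = KRW 560,963,196
KRW 560,963,196 ÷ 134.197 = NOK 4,180,147.07
NOK 4,180,147.07 ÷ 0.575633 = MXN 7,261,826.67
Profit = MXN 7,261,826.67 − MXN 7,054,000.00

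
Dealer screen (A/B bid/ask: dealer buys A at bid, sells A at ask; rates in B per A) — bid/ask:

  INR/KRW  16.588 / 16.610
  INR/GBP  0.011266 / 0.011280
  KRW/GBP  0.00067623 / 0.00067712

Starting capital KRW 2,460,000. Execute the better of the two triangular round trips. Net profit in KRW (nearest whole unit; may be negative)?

Net profit: KRW 4,164

Best loop KRW → INR → GBP → KRW:
KRW 2,460,000 ÷ 16.610 (buy INR at ask) = INR 148,103.55
INR 148,103.55 × 0.011266 (sell INR at bid) = GBP 1,668.53
GBP 1,668.53 ÷ 0.00067712 (buy KRW at ask) = KRW 2,464,164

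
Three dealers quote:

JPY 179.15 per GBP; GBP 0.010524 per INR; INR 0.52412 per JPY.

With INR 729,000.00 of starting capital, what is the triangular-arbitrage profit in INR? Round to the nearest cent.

Profit: INR 8,732.89

Profitable loop is INR → JPY → GBP → INR:
INR 729,000.00 ÷ 0.52412 = JPY 1,390,903
JPY 1,390,903 ÷ 179.15 = GBP 7,763.90
GBP 7,763.90 ÷ 0.010524 = INR 737,732.89
Profit = INR 737,732.89 − INR 729,000.00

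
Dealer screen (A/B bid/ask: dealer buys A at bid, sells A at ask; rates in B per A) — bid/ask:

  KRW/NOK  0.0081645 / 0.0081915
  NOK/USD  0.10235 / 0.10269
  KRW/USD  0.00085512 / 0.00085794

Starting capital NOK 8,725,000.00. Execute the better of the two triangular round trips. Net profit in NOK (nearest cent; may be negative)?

Best loop NOK → KRW → USD → NOK:
NOK 8,725,000.00 ÷ 0.0081915 (buy KRW at ask) = KRW 1,065,128,487
KRW 1,065,128,487 × 0.00085512 (sell KRW at bid) = USD 910,812.67
USD 910,812.67 ÷ 0.10269 (buy NOK at ask) = NOK 8,869,536.19

Net profit: NOK 144,536.19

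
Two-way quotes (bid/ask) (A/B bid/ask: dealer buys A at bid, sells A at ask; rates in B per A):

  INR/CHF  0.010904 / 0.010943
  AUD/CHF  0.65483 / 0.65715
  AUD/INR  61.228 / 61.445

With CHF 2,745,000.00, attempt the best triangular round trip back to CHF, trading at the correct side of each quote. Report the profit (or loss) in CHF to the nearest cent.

Best loop CHF → AUD → INR → CHF:
CHF 2,745,000.00 ÷ 0.65715 (buy AUD at ask) = AUD 4,177,128.51
AUD 4,177,128.51 × 61.228 (sell AUD at bid) = INR 255,757,224.38
INR 255,757,224.38 × 0.010904 (sell INR at bid) = CHF 2,788,776.77

Net profit: CHF 43,776.77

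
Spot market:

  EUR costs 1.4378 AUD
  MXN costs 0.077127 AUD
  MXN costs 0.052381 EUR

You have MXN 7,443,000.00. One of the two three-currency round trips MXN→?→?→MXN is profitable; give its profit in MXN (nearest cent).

Profit: MXN 179,232.53

Profitable loop is MXN → AUD → EUR → MXN:
MXN 7,443,000.00 × 0.077127 = AUD 574,056.26
AUD 574,056.26 ÷ 1.4378 = EUR 399,260.16
EUR 399,260.16 ÷ 0.052381 = MXN 7,622,232.53
Profit = MXN 7,622,232.53 − MXN 7,443,000.00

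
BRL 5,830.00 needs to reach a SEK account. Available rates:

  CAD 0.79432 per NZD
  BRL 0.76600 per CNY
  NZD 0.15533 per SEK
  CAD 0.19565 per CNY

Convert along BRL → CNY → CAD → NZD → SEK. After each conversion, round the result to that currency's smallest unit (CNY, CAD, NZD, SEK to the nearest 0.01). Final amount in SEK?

BRL 5,830.00 ÷ 0.76600 = CNY 7,610.97
CNY 7,610.97 × 0.19565 = CAD 1,489.09
CAD 1,489.09 ÷ 0.79432 = NZD 1,874.67
NZD 1,874.67 ÷ 0.15533 = SEK 12,068.95

SEK 12,068.95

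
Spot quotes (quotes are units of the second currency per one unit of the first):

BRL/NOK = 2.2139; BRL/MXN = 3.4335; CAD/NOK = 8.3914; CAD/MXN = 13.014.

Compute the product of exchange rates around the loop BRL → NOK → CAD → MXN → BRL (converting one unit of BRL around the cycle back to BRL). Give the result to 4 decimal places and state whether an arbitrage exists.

Around BRL → NOK → CAD → MXN → BRL: 1 × 2.2139 ÷ 8.3914 × 13.014 ÷ 3.4335 = 0.999994
Product ≈ 1 (deviation 0.001%, within rounding noise).

1.0000 (no arbitrage)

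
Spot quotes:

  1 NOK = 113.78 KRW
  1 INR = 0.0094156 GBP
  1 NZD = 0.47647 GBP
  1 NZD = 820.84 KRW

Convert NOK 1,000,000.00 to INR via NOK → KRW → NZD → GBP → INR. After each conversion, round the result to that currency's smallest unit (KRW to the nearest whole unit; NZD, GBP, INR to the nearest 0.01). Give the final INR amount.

INR 7,014,471.73

NOK 1,000,000.00 × 113.78 = KRW 113,780,000
KRW 113,780,000 ÷ 820.84 = NZD 138,614.10
NZD 138,614.10 × 0.47647 = GBP 66,045.46
GBP 66,045.46 ÷ 0.0094156 = INR 7,014,471.73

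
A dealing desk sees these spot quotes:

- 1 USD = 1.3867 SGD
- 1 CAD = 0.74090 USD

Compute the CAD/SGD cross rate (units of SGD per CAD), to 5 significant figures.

CAD/SGD = 1.0274

1 CAD × 0.74090 = 0.7409 USD
0.7409 USD × 1.3867 = 1.02741 SGD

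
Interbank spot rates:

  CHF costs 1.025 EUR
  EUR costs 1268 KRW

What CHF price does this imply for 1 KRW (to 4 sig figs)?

1 KRW ÷ 1268 = 0.000788644 EUR
0.000788644 EUR ÷ 1.025 = 0.000769408 CHF

KRW/CHF = 0.0007694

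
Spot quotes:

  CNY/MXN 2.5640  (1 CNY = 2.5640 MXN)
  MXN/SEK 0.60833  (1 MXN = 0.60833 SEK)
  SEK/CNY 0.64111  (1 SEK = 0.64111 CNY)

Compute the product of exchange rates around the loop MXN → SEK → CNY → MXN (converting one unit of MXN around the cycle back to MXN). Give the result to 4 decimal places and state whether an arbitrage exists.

Around MXN → SEK → CNY → MXN: 1 × 0.60833 × 0.64111 × 2.5640 = 0.999977
Product ≈ 1 (deviation 0.002%, within rounding noise).

1.0000 (no arbitrage)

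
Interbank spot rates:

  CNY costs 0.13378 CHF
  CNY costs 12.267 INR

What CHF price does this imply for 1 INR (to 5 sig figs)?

1 INR ÷ 12.267 = 0.0815195 CNY
0.0815195 CNY × 0.13378 = 0.0109057 CHF

INR/CHF = 0.010906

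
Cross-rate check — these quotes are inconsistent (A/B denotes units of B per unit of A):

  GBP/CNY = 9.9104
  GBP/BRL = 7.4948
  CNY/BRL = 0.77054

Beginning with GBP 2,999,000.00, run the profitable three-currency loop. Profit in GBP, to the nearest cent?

Profit: GBP 56,644.25

Profitable loop is GBP → CNY → BRL → GBP:
GBP 2,999,000.00 × 9.9104 = CNY 29,721,289.60
CNY 29,721,289.60 × 0.77054 = BRL 22,901,442.49
BRL 22,901,442.49 ÷ 7.4948 = GBP 3,055,644.25
Profit = GBP 3,055,644.25 − GBP 2,999,000.00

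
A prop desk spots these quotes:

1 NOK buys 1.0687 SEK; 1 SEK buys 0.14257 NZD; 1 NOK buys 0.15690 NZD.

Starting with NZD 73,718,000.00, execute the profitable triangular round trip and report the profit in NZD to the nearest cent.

Profitable loop is NZD → SEK → NOK → NZD:
NZD 73,718,000.00 ÷ 0.14257 = SEK 517,065,301.26
SEK 517,065,301.26 ÷ 1.0687 = NOK 483,826,425.80
NOK 483,826,425.80 × 0.15690 = NZD 75,912,366.21
Profit = NZD 75,912,366.21 − NZD 73,718,000.00

Profit: NZD 2,194,366.21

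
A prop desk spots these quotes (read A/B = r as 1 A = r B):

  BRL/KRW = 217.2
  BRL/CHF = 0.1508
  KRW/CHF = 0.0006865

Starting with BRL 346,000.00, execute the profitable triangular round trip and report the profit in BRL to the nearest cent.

Profit: BRL 3,926.70

Profitable loop is BRL → CHF → KRW → BRL:
BRL 346,000.00 × 0.1508 = CHF 52,176.80
CHF 52,176.80 ÷ 0.0006865 = KRW 76,004,079
KRW 76,004,079 ÷ 217.2 = BRL 349,926.70
Profit = BRL 349,926.70 − BRL 346,000.00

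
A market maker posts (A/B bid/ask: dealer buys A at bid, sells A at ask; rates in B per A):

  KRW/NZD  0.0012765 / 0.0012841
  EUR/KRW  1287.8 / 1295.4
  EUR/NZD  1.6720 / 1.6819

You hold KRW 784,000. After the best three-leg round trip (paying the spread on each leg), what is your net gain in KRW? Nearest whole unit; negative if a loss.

Best loop KRW → EUR → NZD → KRW:
KRW 784,000 ÷ 1295.4 (buy EUR at ask) = EUR 605.22
EUR 605.22 × 1.6720 (sell EUR at bid) = NZD 1,011.93
NZD 1,011.93 ÷ 0.0012841 (buy KRW at ask) = KRW 788,042

Net profit: KRW 4,042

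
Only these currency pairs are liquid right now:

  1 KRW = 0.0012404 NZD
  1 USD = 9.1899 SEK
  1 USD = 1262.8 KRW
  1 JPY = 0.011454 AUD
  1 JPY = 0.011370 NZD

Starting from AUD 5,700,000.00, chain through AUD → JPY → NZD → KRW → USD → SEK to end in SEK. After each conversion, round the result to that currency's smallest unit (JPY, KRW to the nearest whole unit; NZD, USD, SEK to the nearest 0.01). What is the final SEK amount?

AUD 5,700,000.00 ÷ 0.011454 = JPY 497,642,745
JPY 497,642,745 × 0.011370 = NZD 5,658,198.01
NZD 5,658,198.01 ÷ 0.0012404 = KRW 4,561,591,430
KRW 4,561,591,430 ÷ 1262.8 = USD 3,612,283.36
USD 3,612,283.36 × 9.1899 = SEK 33,196,522.85

SEK 33,196,522.85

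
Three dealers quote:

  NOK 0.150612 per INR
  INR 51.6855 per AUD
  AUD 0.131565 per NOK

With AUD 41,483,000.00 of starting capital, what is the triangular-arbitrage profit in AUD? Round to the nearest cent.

Profit: AUD 1,002,313.19

Profitable loop is AUD → INR → NOK → AUD:
AUD 41,483,000.00 × 51.6855 = INR 2,144,069,596.50
INR 2,144,069,596.50 × 0.150612 = NOK 322,922,610.07
NOK 322,922,610.07 × 0.131565 = AUD 42,485,313.19
Profit = AUD 42,485,313.19 − AUD 41,483,000.00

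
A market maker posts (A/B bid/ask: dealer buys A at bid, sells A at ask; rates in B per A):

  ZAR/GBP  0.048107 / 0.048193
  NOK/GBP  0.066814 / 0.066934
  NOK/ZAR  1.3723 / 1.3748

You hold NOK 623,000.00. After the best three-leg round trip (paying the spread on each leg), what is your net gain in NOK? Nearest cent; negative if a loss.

Net profit: NOK 5,249.33

Best loop NOK → GBP → ZAR → NOK:
NOK 623,000.00 × 0.066814 (sell NOK at bid) = GBP 41,625.12
GBP 41,625.12 ÷ 0.048193 (buy ZAR at ask) = ZAR 863,717.18
ZAR 863,717.18 ÷ 1.3748 (buy NOK at ask) = NOK 628,249.33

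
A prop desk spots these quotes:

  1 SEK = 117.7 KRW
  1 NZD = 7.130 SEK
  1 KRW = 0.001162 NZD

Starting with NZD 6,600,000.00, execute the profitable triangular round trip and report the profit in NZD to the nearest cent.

Profitable loop is NZD → KRW → SEK → NZD:
NZD 6,600,000.00 ÷ 0.001162 = KRW 5,679,862,306
KRW 5,679,862,306 ÷ 117.7 = SEK 48,257,113.90
SEK 48,257,113.90 ÷ 7.130 = NZD 6,768,178.67
Profit = NZD 6,768,178.67 − NZD 6,600,000.00

Profit: NZD 168,178.67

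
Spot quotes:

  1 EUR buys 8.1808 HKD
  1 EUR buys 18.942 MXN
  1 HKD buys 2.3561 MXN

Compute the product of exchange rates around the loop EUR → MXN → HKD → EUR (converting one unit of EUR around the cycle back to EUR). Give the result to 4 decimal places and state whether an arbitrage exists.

Around EUR → MXN → HKD → EUR: 1 × 18.942 ÷ 2.3561 ÷ 8.1808 = 0.982735
Product < 1; profitable direction is EUR → HKD → MXN → EUR.

0.9827 (arbitrage exists)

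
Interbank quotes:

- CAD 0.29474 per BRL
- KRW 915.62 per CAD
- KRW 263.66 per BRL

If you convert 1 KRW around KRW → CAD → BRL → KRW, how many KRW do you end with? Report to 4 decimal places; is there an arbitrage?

0.9770 (arbitrage exists)

Around KRW → CAD → BRL → KRW: 1 ÷ 915.62 ÷ 0.29474 × 263.66 = 0.976990
Product < 1; profitable direction is KRW → BRL → CAD → KRW.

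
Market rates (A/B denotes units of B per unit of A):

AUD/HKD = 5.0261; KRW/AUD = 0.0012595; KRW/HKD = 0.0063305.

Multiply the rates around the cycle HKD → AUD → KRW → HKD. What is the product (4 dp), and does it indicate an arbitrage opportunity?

1.0000 (no arbitrage)

Around HKD → AUD → KRW → HKD: 1 ÷ 5.0261 ÷ 0.0012595 × 0.0063305 = 1.000020
Product ≈ 1 (deviation 0.002%, within rounding noise).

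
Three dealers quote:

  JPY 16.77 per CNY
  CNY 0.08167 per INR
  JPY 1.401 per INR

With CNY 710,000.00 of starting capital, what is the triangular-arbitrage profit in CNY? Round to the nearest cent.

Profitable loop is CNY → INR → JPY → CNY:
CNY 710,000.00 ÷ 0.08167 = INR 8,693,522.71
INR 8,693,522.71 × 1.401 = JPY 12,179,625
JPY 12,179,625 ÷ 16.77 = CNY 726,274.62
Profit = CNY 726,274.62 − CNY 710,000.00

Profit: CNY 16,274.62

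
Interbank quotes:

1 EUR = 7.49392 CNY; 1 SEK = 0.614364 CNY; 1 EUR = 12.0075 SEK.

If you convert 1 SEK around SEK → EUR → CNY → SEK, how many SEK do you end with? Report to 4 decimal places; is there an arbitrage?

Around SEK → EUR → CNY → SEK: 1 ÷ 12.0075 × 7.49392 ÷ 0.614364 = 1.015853
Product > 1; profitable direction is SEK → EUR → CNY → SEK.

1.0159 (arbitrage exists)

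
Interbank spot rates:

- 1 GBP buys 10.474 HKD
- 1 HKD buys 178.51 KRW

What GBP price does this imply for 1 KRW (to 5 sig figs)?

1 KRW ÷ 178.51 = 0.00560193 HKD
0.00560193 HKD ÷ 10.474 = 0.000534841 GBP

KRW/GBP = 0.00053484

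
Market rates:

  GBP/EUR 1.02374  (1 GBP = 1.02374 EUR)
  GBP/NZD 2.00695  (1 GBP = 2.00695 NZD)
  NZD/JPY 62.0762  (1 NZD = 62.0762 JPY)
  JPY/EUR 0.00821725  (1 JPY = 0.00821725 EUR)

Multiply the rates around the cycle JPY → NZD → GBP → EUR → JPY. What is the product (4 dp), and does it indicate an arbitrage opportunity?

Around JPY → NZD → GBP → EUR → JPY: 1 ÷ 62.0762 ÷ 2.00695 × 1.02374 ÷ 0.00821725 = 1.000003
Product ≈ 1 (deviation 0.000%, within rounding noise).

1.0000 (no arbitrage)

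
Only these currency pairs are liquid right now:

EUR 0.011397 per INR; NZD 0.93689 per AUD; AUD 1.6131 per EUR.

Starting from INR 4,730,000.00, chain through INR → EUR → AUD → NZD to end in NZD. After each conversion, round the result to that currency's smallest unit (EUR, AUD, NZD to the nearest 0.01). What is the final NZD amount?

NZD 81,470.73

INR 4,730,000.00 × 0.011397 = EUR 53,907.81
EUR 53,907.81 × 1.6131 = AUD 86,958.69
AUD 86,958.69 × 0.93689 = NZD 81,470.73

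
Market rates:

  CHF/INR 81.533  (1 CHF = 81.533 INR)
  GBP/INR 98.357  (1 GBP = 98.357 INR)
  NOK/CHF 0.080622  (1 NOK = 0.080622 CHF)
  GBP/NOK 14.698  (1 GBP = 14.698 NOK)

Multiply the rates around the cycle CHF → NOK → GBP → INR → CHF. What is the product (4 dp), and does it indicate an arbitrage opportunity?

Around CHF → NOK → GBP → INR → CHF: 1 ÷ 0.080622 ÷ 14.698 × 98.357 ÷ 81.533 = 1.018029
Product > 1; profitable direction is CHF → NOK → GBP → INR → CHF.

1.0180 (arbitrage exists)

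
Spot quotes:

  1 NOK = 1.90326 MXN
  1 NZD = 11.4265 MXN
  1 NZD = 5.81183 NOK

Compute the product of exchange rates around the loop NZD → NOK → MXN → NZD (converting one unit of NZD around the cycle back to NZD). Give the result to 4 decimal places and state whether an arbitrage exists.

0.9681 (arbitrage exists)

Around NZD → NOK → MXN → NZD: 1 × 5.81183 × 1.90326 ÷ 11.4265 = 0.968050
Product < 1; profitable direction is NZD → MXN → NOK → NZD.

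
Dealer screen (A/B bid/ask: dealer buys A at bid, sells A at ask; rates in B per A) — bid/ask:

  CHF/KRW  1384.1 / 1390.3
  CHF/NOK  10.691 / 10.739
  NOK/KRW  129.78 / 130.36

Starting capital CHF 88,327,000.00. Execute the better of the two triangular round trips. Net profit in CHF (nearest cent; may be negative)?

Best loop CHF → NOK → KRW → CHF:
CHF 88,327,000.00 × 10.691 (sell CHF at bid) = NOK 944,303,957.00
NOK 944,303,957.00 × 129.78 (sell NOK at bid) = KRW 122,551,767,539
KRW 122,551,767,539 ÷ 1390.3 (buy CHF at ask) = CHF 88,147,714.55

Net result: CHF -179,285.45 (no profitable arbitrage after spreads)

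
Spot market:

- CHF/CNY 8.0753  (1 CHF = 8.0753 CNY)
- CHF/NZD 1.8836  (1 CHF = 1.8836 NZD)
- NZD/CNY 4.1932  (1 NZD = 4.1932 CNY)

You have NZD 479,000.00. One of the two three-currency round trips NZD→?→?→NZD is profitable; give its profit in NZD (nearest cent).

Profit: NZD 10,733.62

Profitable loop is NZD → CHF → CNY → NZD:
NZD 479,000.00 ÷ 1.8836 = CHF 254,300.28
CHF 254,300.28 × 8.0753 = CNY 2,053,551.02
CNY 2,053,551.02 ÷ 4.1932 = NZD 489,733.62
Profit = NZD 489,733.62 − NZD 479,000.00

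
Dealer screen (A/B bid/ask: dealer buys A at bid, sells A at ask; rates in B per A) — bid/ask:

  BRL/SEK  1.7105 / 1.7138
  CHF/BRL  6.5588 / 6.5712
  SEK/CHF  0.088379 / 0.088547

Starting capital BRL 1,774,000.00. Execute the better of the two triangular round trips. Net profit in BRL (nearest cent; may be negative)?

Net profit: BRL 4,995.87

Best loop BRL → CHF → SEK → BRL:
BRL 1,774,000.00 ÷ 6.5712 (buy CHF at ask) = CHF 269,965.91
CHF 269,965.91 ÷ 0.088547 (buy SEK at ask) = SEK 3,048,843.12
SEK 3,048,843.12 ÷ 1.7138 (buy BRL at ask) = BRL 1,778,995.87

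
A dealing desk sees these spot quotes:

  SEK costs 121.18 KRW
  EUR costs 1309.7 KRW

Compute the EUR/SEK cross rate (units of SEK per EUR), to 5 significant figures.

EUR/SEK = 10.808

1 EUR × 1309.7 = 1309.7 KRW
1309.7 KRW ÷ 121.18 = 10.8079 SEK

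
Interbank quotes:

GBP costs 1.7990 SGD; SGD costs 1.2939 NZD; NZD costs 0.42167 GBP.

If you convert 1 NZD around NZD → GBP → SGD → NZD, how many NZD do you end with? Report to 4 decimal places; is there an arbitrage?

0.9815 (arbitrage exists)

Around NZD → GBP → SGD → NZD: 1 × 0.42167 × 1.7990 × 1.2939 = 0.981532
Product < 1; profitable direction is NZD → SGD → GBP → NZD.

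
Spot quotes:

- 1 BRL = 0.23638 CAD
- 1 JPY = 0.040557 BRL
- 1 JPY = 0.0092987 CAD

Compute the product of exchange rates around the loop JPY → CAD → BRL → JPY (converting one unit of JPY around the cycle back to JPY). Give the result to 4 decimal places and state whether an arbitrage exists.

0.9699 (arbitrage exists)

Around JPY → CAD → BRL → JPY: 1 × 0.0092987 ÷ 0.23638 ÷ 0.040557 = 0.969942
Product < 1; profitable direction is JPY → BRL → CAD → JPY.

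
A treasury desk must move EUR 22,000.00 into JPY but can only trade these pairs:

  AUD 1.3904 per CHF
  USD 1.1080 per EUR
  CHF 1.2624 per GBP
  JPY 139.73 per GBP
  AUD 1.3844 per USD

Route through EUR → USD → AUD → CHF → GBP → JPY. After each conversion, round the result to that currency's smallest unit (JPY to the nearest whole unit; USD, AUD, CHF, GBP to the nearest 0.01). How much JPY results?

JPY 2,686,439

EUR 22,000.00 × 1.1080 = USD 24,376.00
USD 24,376.00 × 1.3844 = AUD 33,746.13
AUD 33,746.13 ÷ 1.3904 = CHF 24,270.81
CHF 24,270.81 ÷ 1.2624 = GBP 19,225.93
GBP 19,225.93 × 139.73 = JPY 2,686,439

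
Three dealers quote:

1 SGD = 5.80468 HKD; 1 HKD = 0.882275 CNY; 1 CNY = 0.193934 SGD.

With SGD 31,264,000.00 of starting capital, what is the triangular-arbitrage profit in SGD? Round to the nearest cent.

Profitable loop is SGD → CNY → HKD → SGD:
SGD 31,264,000.00 ÷ 0.193934 = CNY 161,209,483.64
CNY 161,209,483.64 ÷ 0.882275 = HKD 182,720,221.74
HKD 182,720,221.74 ÷ 5.80468 = SGD 31,478,086.95
Profit = SGD 31,478,086.95 − SGD 31,264,000.00

Profit: SGD 214,086.95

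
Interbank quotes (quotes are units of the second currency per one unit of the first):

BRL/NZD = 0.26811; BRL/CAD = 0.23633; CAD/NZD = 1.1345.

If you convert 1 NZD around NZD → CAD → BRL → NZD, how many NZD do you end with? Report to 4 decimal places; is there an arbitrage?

Around NZD → CAD → BRL → NZD: 1 ÷ 1.1345 ÷ 0.23633 × 0.26811 = 0.999976
Product ≈ 1 (deviation 0.002%, within rounding noise).

1.0000 (no arbitrage)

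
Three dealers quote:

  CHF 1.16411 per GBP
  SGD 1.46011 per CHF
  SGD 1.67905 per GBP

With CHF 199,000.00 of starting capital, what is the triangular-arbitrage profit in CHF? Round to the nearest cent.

Profit: CHF 2,450.82

Profitable loop is CHF → SGD → GBP → CHF:
CHF 199,000.00 × 1.46011 = SGD 290,561.89
SGD 290,561.89 ÷ 1.67905 = GBP 173,051.36
GBP 173,051.36 × 1.16411 = CHF 201,450.82
Profit = CHF 201,450.82 − CHF 199,000.00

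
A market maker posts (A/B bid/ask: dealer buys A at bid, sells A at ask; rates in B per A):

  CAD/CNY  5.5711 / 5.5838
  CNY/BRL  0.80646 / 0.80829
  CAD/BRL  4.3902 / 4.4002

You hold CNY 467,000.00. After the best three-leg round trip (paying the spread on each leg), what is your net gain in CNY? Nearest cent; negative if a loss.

Net profit: CNY 9,835.14

Best loop CNY → BRL → CAD → CNY:
CNY 467,000.00 × 0.80646 (sell CNY at bid) = BRL 376,616.82
BRL 376,616.82 ÷ 4.4002 (buy CAD at ask) = CAD 85,590.84
CAD 85,590.84 × 5.5711 (sell CAD at bid) = CNY 476,835.14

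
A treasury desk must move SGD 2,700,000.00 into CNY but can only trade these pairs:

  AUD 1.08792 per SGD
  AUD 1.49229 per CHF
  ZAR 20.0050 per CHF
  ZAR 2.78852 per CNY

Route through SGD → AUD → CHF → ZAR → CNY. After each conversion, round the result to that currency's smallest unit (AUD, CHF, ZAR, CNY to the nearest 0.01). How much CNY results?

SGD 2,700,000.00 × 1.08792 = AUD 2,937,384.00
AUD 2,937,384.00 ÷ 1.49229 = CHF 1,968,373.44
CHF 1,968,373.44 × 20.0050 = ZAR 39,377,310.67
ZAR 39,377,310.67 ÷ 2.78852 = CNY 14,121,222.25

CNY 14,121,222.25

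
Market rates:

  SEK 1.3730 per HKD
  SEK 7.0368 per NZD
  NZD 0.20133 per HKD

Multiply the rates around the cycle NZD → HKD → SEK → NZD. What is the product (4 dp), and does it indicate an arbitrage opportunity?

0.9691 (arbitrage exists)

Around NZD → HKD → SEK → NZD: 1 ÷ 0.20133 × 1.3730 ÷ 7.0368 = 0.969141
Product < 1; profitable direction is NZD → SEK → HKD → NZD.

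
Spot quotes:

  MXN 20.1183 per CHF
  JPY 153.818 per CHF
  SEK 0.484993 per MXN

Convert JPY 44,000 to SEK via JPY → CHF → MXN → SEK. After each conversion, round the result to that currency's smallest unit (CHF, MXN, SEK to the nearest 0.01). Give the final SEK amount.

JPY 44,000 ÷ 153.818 = CHF 286.05
CHF 286.05 × 20.1183 = MXN 5,754.84
MXN 5,754.84 × 0.484993 = SEK 2,791.06

SEK 2,791.06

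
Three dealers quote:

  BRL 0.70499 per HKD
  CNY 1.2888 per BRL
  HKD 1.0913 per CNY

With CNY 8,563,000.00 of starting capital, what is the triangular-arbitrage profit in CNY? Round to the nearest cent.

Profitable loop is CNY → BRL → HKD → CNY:
CNY 8,563,000.00 ÷ 1.2888 = BRL 6,644,165.11
BRL 6,644,165.11 ÷ 0.70499 = HKD 9,424,481.36
HKD 9,424,481.36 ÷ 1.0913 = CNY 8,636,013.34
Profit = CNY 8,636,013.34 − CNY 8,563,000.00

Profit: CNY 73,013.34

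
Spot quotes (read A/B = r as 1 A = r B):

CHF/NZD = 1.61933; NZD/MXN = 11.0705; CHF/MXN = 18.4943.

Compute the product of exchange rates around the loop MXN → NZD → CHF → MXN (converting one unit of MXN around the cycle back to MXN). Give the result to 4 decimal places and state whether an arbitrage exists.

Around MXN → NZD → CHF → MXN: 1 ÷ 11.0705 ÷ 1.61933 × 18.4943 = 1.031657
Product > 1; profitable direction is MXN → NZD → CHF → MXN.

1.0317 (arbitrage exists)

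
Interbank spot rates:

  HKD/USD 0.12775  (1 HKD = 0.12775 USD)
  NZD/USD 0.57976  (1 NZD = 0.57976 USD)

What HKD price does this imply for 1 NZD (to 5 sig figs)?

NZD/HKD = 4.5382

1 NZD × 0.57976 = 0.57976 USD
0.57976 USD ÷ 0.12775 = 4.53824 HKD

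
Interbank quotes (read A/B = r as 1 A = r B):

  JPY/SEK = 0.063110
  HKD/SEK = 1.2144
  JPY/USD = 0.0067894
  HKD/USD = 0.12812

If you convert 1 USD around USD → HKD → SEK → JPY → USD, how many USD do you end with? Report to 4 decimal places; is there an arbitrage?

Around USD → HKD → SEK → JPY → USD: 1 ÷ 0.12812 × 1.2144 ÷ 0.063110 × 0.0067894 = 1.019713
Product > 1; profitable direction is USD → HKD → SEK → JPY → USD.

1.0197 (arbitrage exists)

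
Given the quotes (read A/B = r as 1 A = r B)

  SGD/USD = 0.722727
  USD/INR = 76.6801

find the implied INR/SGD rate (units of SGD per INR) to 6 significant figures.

1 INR ÷ 76.6801 = 0.0130412 USD
0.0130412 USD ÷ 0.722727 = 0.0180444 SGD

INR/SGD = 0.0180444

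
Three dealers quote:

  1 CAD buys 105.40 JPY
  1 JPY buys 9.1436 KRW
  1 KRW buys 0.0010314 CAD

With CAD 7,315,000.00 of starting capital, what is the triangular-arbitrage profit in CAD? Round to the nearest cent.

Profit: CAD 44,179.12

Profitable loop is CAD → KRW → JPY → CAD:
CAD 7,315,000.00 ÷ 0.0010314 = KRW 7,092,301,726
KRW 7,092,301,726 ÷ 9.1436 = JPY 775,657,479
JPY 775,657,479 ÷ 105.40 = CAD 7,359,179.12
Profit = CAD 7,359,179.12 − CAD 7,315,000.00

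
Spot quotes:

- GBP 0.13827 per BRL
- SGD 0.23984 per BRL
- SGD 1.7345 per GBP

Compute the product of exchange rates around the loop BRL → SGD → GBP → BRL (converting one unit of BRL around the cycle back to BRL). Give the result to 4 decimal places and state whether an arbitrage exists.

Around BRL → SGD → GBP → BRL: 1 × 0.23984 ÷ 1.7345 ÷ 0.13827 = 1.000045
Product ≈ 1 (deviation 0.004%, within rounding noise).

1.0000 (no arbitrage)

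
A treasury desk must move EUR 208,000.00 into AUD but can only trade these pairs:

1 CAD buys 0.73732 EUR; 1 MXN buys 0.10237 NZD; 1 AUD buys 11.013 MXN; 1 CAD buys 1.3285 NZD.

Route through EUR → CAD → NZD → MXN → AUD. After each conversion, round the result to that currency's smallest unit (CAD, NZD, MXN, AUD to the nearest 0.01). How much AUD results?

EUR 208,000.00 ÷ 0.73732 = CAD 282,102.75
CAD 282,102.75 × 1.3285 = NZD 374,773.50
NZD 374,773.50 ÷ 0.10237 = MXN 3,660,970.01
MXN 3,660,970.01 ÷ 11.013 = AUD 332,422.59

AUD 332,422.59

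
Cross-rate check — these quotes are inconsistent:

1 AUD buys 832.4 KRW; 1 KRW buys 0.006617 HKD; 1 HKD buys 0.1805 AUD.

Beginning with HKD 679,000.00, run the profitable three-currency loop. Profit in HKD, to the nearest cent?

Profit: HKD 3,966.44

Profitable loop is HKD → KRW → AUD → HKD:
HKD 679,000.00 ÷ 0.006617 = KRW 102,614,478
KRW 102,614,478 ÷ 832.4 = AUD 123,275.44
AUD 123,275.44 ÷ 0.1805 = HKD 682,966.44
Profit = HKD 682,966.44 − HKD 679,000.00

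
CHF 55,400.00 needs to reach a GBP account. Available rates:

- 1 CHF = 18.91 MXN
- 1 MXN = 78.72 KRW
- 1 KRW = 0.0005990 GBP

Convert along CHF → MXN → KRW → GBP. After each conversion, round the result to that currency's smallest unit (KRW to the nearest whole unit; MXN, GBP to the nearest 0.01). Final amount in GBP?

GBP 49,398.44

CHF 55,400.00 × 18.91 = MXN 1,047,614.00
MXN 1,047,614.00 × 78.72 = KRW 82,468,174
KRW 82,468,174 × 0.0005990 = GBP 49,398.44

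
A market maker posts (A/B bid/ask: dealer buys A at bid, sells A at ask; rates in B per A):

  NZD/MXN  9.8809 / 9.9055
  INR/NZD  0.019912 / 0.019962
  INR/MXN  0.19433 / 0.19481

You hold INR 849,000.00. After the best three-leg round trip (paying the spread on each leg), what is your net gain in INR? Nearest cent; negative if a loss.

Best loop INR → NZD → MXN → INR:
INR 849,000.00 × 0.019912 (sell INR at bid) = NZD 16,905.29
NZD 16,905.29 × 9.8809 (sell NZD at bid) = MXN 167,039.46
MXN 167,039.46 ÷ 0.19481 (buy INR at ask) = INR 857,448.08

Net profit: INR 8,448.08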